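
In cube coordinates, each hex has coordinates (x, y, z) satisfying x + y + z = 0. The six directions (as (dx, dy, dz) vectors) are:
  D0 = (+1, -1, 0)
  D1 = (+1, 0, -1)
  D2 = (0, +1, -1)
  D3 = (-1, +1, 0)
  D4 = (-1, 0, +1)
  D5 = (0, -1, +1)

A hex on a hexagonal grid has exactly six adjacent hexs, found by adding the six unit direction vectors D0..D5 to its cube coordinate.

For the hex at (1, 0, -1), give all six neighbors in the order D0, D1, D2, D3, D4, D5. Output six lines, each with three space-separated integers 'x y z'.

Answer: 2 -1 -1
2 0 -2
1 1 -2
0 1 -1
0 0 0
1 -1 0

Derivation:
Center: (1, 0, -1). Add each direction:
  D0: (1, 0, -1) + (1, -1, 0) = (2, -1, -1)
  D1: (1, 0, -1) + (1, 0, -1) = (2, 0, -2)
  D2: (1, 0, -1) + (0, 1, -1) = (1, 1, -2)
  D3: (1, 0, -1) + (-1, 1, 0) = (0, 1, -1)
  D4: (1, 0, -1) + (-1, 0, 1) = (0, 0, 0)
  D5: (1, 0, -1) + (0, -1, 1) = (1, -1, 0)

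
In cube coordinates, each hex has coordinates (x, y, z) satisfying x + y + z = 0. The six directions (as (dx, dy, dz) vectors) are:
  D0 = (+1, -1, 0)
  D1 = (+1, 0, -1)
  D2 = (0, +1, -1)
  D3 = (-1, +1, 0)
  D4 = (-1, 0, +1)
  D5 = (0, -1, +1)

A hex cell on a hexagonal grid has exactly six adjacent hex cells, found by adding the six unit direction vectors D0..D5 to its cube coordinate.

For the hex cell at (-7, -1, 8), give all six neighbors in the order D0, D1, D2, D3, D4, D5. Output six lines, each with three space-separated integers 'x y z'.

Answer: -6 -2 8
-6 -1 7
-7 0 7
-8 0 8
-8 -1 9
-7 -2 9

Derivation:
Center: (-7, -1, 8). Add each direction:
  D0: (-7, -1, 8) + (1, -1, 0) = (-6, -2, 8)
  D1: (-7, -1, 8) + (1, 0, -1) = (-6, -1, 7)
  D2: (-7, -1, 8) + (0, 1, -1) = (-7, 0, 7)
  D3: (-7, -1, 8) + (-1, 1, 0) = (-8, 0, 8)
  D4: (-7, -1, 8) + (-1, 0, 1) = (-8, -1, 9)
  D5: (-7, -1, 8) + (0, -1, 1) = (-7, -2, 9)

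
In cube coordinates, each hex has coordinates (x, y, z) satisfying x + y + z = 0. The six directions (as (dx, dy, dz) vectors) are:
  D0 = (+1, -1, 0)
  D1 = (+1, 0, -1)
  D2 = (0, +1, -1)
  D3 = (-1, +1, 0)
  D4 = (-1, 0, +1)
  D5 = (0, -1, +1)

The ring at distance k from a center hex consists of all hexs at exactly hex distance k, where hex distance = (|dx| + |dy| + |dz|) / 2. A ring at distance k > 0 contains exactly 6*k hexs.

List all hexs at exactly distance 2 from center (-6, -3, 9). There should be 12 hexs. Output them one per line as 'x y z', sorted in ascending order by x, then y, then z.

Walk ring at distance 2 from (-6, -3, 9):
Start at center + D4*2 = (-8, -3, 11)
  hex 0: (-8, -3, 11)
  hex 1: (-7, -4, 11)
  hex 2: (-6, -5, 11)
  hex 3: (-5, -5, 10)
  hex 4: (-4, -5, 9)
  hex 5: (-4, -4, 8)
  hex 6: (-4, -3, 7)
  hex 7: (-5, -2, 7)
  hex 8: (-6, -1, 7)
  hex 9: (-7, -1, 8)
  hex 10: (-8, -1, 9)
  hex 11: (-8, -2, 10)
Sorted: 12 hexes.

Answer: -8 -3 11
-8 -2 10
-8 -1 9
-7 -4 11
-7 -1 8
-6 -5 11
-6 -1 7
-5 -5 10
-5 -2 7
-4 -5 9
-4 -4 8
-4 -3 7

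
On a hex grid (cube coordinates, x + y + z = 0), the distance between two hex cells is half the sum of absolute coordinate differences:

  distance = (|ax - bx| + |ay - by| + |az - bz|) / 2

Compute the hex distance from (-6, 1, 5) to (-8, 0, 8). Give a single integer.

Answer: 3

Derivation:
|ax - bx| = |-6 - (-8)| = 2
|ay - by| = |1 - 0| = 1
|az - bz| = |5 - 8| = 3
distance = (2 + 1 + 3) / 2 = 6 / 2 = 3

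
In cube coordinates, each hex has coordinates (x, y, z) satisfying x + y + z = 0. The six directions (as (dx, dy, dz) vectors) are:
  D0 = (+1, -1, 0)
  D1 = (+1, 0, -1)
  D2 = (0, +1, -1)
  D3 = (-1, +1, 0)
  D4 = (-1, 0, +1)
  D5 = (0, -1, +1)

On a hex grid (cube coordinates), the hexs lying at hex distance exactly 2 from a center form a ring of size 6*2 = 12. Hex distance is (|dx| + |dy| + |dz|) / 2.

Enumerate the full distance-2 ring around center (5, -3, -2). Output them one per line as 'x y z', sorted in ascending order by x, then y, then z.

Answer: 3 -3 0
3 -2 -1
3 -1 -2
4 -4 0
4 -1 -3
5 -5 0
5 -1 -4
6 -5 -1
6 -2 -4
7 -5 -2
7 -4 -3
7 -3 -4

Derivation:
Walk ring at distance 2 from (5, -3, -2):
Start at center + D4*2 = (3, -3, 0)
  hex 0: (3, -3, 0)
  hex 1: (4, -4, 0)
  hex 2: (5, -5, 0)
  hex 3: (6, -5, -1)
  hex 4: (7, -5, -2)
  hex 5: (7, -4, -3)
  hex 6: (7, -3, -4)
  hex 7: (6, -2, -4)
  hex 8: (5, -1, -4)
  hex 9: (4, -1, -3)
  hex 10: (3, -1, -2)
  hex 11: (3, -2, -1)
Sorted: 12 hexes.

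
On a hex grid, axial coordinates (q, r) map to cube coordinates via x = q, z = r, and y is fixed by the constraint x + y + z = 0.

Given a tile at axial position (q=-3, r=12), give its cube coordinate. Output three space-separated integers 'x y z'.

x = q = -3
z = r = 12
y = -x - z = -(-3) - (12) = -9

Answer: -3 -9 12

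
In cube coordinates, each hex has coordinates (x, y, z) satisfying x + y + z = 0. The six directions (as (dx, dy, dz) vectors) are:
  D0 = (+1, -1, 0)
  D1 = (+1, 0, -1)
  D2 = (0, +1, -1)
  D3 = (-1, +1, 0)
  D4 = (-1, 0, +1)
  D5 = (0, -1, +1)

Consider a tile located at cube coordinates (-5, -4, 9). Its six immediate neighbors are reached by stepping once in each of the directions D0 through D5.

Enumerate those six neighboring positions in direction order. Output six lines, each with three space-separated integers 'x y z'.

Center: (-5, -4, 9). Add each direction:
  D0: (-5, -4, 9) + (1, -1, 0) = (-4, -5, 9)
  D1: (-5, -4, 9) + (1, 0, -1) = (-4, -4, 8)
  D2: (-5, -4, 9) + (0, 1, -1) = (-5, -3, 8)
  D3: (-5, -4, 9) + (-1, 1, 0) = (-6, -3, 9)
  D4: (-5, -4, 9) + (-1, 0, 1) = (-6, -4, 10)
  D5: (-5, -4, 9) + (0, -1, 1) = (-5, -5, 10)

Answer: -4 -5 9
-4 -4 8
-5 -3 8
-6 -3 9
-6 -4 10
-5 -5 10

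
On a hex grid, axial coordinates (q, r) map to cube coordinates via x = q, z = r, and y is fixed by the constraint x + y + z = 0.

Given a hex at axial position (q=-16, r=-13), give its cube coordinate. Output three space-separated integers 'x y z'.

x = q = -16
z = r = -13
y = -x - z = -(-16) - (-13) = 29

Answer: -16 29 -13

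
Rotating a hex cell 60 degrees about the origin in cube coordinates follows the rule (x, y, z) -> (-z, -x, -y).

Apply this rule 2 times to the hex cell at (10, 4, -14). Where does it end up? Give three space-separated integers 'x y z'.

Answer: 4 -14 10

Derivation:
Start: (10, 4, -14)
Step 1: (10, 4, -14) -> (-(-14), -(10), -(4)) = (14, -10, -4)
Step 2: (14, -10, -4) -> (-(-4), -(14), -(-10)) = (4, -14, 10)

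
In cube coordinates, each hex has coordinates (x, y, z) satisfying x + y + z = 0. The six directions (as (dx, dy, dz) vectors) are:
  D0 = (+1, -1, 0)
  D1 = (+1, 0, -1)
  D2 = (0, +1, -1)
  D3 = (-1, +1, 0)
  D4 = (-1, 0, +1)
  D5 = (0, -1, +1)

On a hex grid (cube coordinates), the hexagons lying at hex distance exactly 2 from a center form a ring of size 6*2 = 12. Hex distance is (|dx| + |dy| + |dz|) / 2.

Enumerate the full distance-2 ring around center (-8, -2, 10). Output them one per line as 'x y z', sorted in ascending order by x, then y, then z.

Answer: -10 -2 12
-10 -1 11
-10 0 10
-9 -3 12
-9 0 9
-8 -4 12
-8 0 8
-7 -4 11
-7 -1 8
-6 -4 10
-6 -3 9
-6 -2 8

Derivation:
Walk ring at distance 2 from (-8, -2, 10):
Start at center + D4*2 = (-10, -2, 12)
  hex 0: (-10, -2, 12)
  hex 1: (-9, -3, 12)
  hex 2: (-8, -4, 12)
  hex 3: (-7, -4, 11)
  hex 4: (-6, -4, 10)
  hex 5: (-6, -3, 9)
  hex 6: (-6, -2, 8)
  hex 7: (-7, -1, 8)
  hex 8: (-8, 0, 8)
  hex 9: (-9, 0, 9)
  hex 10: (-10, 0, 10)
  hex 11: (-10, -1, 11)
Sorted: 12 hexes.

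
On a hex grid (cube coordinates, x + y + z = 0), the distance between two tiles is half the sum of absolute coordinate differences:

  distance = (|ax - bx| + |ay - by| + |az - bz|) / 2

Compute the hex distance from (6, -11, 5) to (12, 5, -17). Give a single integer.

Answer: 22

Derivation:
|ax - bx| = |6 - 12| = 6
|ay - by| = |-11 - 5| = 16
|az - bz| = |5 - (-17)| = 22
distance = (6 + 16 + 22) / 2 = 44 / 2 = 22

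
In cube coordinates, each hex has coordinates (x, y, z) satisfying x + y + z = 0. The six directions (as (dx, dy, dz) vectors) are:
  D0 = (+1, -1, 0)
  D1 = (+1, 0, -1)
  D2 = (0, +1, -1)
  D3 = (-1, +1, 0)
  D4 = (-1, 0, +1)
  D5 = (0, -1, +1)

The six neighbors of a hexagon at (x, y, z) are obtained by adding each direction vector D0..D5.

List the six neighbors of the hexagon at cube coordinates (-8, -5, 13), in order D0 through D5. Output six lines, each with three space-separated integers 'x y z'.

Center: (-8, -5, 13). Add each direction:
  D0: (-8, -5, 13) + (1, -1, 0) = (-7, -6, 13)
  D1: (-8, -5, 13) + (1, 0, -1) = (-7, -5, 12)
  D2: (-8, -5, 13) + (0, 1, -1) = (-8, -4, 12)
  D3: (-8, -5, 13) + (-1, 1, 0) = (-9, -4, 13)
  D4: (-8, -5, 13) + (-1, 0, 1) = (-9, -5, 14)
  D5: (-8, -5, 13) + (0, -1, 1) = (-8, -6, 14)

Answer: -7 -6 13
-7 -5 12
-8 -4 12
-9 -4 13
-9 -5 14
-8 -6 14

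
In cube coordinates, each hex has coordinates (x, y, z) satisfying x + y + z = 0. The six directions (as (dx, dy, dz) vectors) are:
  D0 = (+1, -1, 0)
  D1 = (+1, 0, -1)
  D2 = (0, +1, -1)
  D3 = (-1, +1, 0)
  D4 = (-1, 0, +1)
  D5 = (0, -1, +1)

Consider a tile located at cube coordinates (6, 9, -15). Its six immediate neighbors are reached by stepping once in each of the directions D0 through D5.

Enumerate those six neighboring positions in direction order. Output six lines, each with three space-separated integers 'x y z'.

Answer: 7 8 -15
7 9 -16
6 10 -16
5 10 -15
5 9 -14
6 8 -14

Derivation:
Center: (6, 9, -15). Add each direction:
  D0: (6, 9, -15) + (1, -1, 0) = (7, 8, -15)
  D1: (6, 9, -15) + (1, 0, -1) = (7, 9, -16)
  D2: (6, 9, -15) + (0, 1, -1) = (6, 10, -16)
  D3: (6, 9, -15) + (-1, 1, 0) = (5, 10, -15)
  D4: (6, 9, -15) + (-1, 0, 1) = (5, 9, -14)
  D5: (6, 9, -15) + (0, -1, 1) = (6, 8, -14)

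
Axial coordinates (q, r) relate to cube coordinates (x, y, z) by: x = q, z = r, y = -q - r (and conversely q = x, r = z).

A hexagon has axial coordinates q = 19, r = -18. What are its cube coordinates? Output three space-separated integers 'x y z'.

x = q = 19
z = r = -18
y = -x - z = -(19) - (-18) = -1

Answer: 19 -1 -18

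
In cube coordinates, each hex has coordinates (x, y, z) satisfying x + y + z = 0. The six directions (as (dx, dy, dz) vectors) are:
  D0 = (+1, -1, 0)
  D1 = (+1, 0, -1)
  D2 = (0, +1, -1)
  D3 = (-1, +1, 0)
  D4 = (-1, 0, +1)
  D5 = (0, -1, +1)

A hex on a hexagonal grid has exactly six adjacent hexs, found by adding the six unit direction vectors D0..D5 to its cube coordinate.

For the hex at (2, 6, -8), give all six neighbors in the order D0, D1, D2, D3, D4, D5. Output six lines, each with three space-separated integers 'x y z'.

Center: (2, 6, -8). Add each direction:
  D0: (2, 6, -8) + (1, -1, 0) = (3, 5, -8)
  D1: (2, 6, -8) + (1, 0, -1) = (3, 6, -9)
  D2: (2, 6, -8) + (0, 1, -1) = (2, 7, -9)
  D3: (2, 6, -8) + (-1, 1, 0) = (1, 7, -8)
  D4: (2, 6, -8) + (-1, 0, 1) = (1, 6, -7)
  D5: (2, 6, -8) + (0, -1, 1) = (2, 5, -7)

Answer: 3 5 -8
3 6 -9
2 7 -9
1 7 -8
1 6 -7
2 5 -7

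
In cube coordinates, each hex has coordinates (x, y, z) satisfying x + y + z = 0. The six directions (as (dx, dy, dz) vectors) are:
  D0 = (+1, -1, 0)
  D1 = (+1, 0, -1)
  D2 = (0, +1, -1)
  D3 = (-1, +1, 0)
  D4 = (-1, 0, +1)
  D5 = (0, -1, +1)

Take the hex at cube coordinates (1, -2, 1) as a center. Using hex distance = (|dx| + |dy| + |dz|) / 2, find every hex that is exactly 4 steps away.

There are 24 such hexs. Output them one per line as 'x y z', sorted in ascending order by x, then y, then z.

Answer: -3 -2 5
-3 -1 4
-3 0 3
-3 1 2
-3 2 1
-2 -3 5
-2 2 0
-1 -4 5
-1 2 -1
0 -5 5
0 2 -2
1 -6 5
1 2 -3
2 -6 4
2 1 -3
3 -6 3
3 0 -3
4 -6 2
4 -1 -3
5 -6 1
5 -5 0
5 -4 -1
5 -3 -2
5 -2 -3

Derivation:
Walk ring at distance 4 from (1, -2, 1):
Start at center + D4*4 = (-3, -2, 5)
  hex 0: (-3, -2, 5)
  hex 1: (-2, -3, 5)
  hex 2: (-1, -4, 5)
  hex 3: (0, -5, 5)
  hex 4: (1, -6, 5)
  hex 5: (2, -6, 4)
  hex 6: (3, -6, 3)
  hex 7: (4, -6, 2)
  hex 8: (5, -6, 1)
  hex 9: (5, -5, 0)
  hex 10: (5, -4, -1)
  hex 11: (5, -3, -2)
  hex 12: (5, -2, -3)
  hex 13: (4, -1, -3)
  hex 14: (3, 0, -3)
  hex 15: (2, 1, -3)
  hex 16: (1, 2, -3)
  hex 17: (0, 2, -2)
  hex 18: (-1, 2, -1)
  hex 19: (-2, 2, 0)
  hex 20: (-3, 2, 1)
  hex 21: (-3, 1, 2)
  hex 22: (-3, 0, 3)
  hex 23: (-3, -1, 4)
Sorted: 24 hexes.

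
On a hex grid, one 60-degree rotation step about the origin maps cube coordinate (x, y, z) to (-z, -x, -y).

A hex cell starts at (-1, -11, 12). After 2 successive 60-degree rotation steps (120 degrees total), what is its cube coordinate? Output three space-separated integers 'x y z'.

Answer: -11 12 -1

Derivation:
Start: (-1, -11, 12)
Step 1: (-1, -11, 12) -> (-(12), -(-1), -(-11)) = (-12, 1, 11)
Step 2: (-12, 1, 11) -> (-(11), -(-12), -(1)) = (-11, 12, -1)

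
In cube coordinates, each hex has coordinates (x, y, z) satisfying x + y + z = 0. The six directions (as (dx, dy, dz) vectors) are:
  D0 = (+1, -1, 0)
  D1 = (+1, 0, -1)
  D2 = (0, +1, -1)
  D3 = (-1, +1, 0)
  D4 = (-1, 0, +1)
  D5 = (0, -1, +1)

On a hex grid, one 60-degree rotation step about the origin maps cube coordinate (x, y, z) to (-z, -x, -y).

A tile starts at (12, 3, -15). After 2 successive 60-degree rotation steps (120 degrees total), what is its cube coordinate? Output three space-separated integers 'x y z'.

Start: (12, 3, -15)
Step 1: (12, 3, -15) -> (-(-15), -(12), -(3)) = (15, -12, -3)
Step 2: (15, -12, -3) -> (-(-3), -(15), -(-12)) = (3, -15, 12)

Answer: 3 -15 12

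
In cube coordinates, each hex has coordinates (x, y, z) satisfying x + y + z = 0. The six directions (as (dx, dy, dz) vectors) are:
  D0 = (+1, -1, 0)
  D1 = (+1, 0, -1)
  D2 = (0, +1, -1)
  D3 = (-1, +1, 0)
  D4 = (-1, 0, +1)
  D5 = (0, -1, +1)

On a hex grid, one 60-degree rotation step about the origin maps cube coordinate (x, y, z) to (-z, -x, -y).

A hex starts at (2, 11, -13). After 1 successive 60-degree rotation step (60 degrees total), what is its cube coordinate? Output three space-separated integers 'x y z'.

Start: (2, 11, -13)
Step 1: (2, 11, -13) -> (-(-13), -(2), -(11)) = (13, -2, -11)

Answer: 13 -2 -11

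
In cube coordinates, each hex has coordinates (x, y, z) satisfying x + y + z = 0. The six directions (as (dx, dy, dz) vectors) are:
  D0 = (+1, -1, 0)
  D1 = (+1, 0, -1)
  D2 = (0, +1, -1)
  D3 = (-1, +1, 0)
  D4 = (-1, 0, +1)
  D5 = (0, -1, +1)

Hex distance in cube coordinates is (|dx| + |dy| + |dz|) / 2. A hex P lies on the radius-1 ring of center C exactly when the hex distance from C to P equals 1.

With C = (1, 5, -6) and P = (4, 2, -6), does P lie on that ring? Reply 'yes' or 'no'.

|px - cx| = |4 - 1| = 3
|py - cy| = |2 - 5| = 3
|pz - cz| = |-6 - (-6)| = 0
distance = (3+3+0)/2 = 6/2 = 3
radius = 1; distance != radius -> no

Answer: no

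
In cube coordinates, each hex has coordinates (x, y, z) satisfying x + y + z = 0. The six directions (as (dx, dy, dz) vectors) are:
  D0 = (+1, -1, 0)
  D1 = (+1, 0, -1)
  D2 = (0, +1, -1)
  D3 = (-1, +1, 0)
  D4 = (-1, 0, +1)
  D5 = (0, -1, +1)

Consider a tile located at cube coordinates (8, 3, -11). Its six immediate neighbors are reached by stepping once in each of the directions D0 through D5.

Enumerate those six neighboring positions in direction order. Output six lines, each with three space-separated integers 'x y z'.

Answer: 9 2 -11
9 3 -12
8 4 -12
7 4 -11
7 3 -10
8 2 -10

Derivation:
Center: (8, 3, -11). Add each direction:
  D0: (8, 3, -11) + (1, -1, 0) = (9, 2, -11)
  D1: (8, 3, -11) + (1, 0, -1) = (9, 3, -12)
  D2: (8, 3, -11) + (0, 1, -1) = (8, 4, -12)
  D3: (8, 3, -11) + (-1, 1, 0) = (7, 4, -11)
  D4: (8, 3, -11) + (-1, 0, 1) = (7, 3, -10)
  D5: (8, 3, -11) + (0, -1, 1) = (8, 2, -10)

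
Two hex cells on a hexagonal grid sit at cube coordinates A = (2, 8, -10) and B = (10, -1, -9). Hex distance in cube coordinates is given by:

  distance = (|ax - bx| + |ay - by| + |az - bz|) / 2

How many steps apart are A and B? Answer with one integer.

|ax - bx| = |2 - 10| = 8
|ay - by| = |8 - (-1)| = 9
|az - bz| = |-10 - (-9)| = 1
distance = (8 + 9 + 1) / 2 = 18 / 2 = 9

Answer: 9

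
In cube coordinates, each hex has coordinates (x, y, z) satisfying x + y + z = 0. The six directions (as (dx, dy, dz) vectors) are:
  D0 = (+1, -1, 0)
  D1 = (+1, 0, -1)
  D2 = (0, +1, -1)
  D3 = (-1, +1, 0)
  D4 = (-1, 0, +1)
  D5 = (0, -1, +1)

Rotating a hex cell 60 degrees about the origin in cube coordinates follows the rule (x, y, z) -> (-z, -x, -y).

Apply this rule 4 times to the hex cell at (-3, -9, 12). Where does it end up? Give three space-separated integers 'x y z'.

Start: (-3, -9, 12)
Step 1: (-3, -9, 12) -> (-(12), -(-3), -(-9)) = (-12, 3, 9)
Step 2: (-12, 3, 9) -> (-(9), -(-12), -(3)) = (-9, 12, -3)
Step 3: (-9, 12, -3) -> (-(-3), -(-9), -(12)) = (3, 9, -12)
Step 4: (3, 9, -12) -> (-(-12), -(3), -(9)) = (12, -3, -9)

Answer: 12 -3 -9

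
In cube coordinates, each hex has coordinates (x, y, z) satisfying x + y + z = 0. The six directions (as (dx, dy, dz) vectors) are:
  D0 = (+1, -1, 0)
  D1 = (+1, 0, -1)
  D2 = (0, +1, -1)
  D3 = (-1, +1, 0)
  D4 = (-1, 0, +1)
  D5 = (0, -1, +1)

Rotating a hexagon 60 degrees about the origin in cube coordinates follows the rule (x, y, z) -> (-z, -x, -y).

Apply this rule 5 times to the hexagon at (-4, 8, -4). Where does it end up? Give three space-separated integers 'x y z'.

Start: (-4, 8, -4)
Step 1: (-4, 8, -4) -> (-(-4), -(-4), -(8)) = (4, 4, -8)
Step 2: (4, 4, -8) -> (-(-8), -(4), -(4)) = (8, -4, -4)
Step 3: (8, -4, -4) -> (-(-4), -(8), -(-4)) = (4, -8, 4)
Step 4: (4, -8, 4) -> (-(4), -(4), -(-8)) = (-4, -4, 8)
Step 5: (-4, -4, 8) -> (-(8), -(-4), -(-4)) = (-8, 4, 4)

Answer: -8 4 4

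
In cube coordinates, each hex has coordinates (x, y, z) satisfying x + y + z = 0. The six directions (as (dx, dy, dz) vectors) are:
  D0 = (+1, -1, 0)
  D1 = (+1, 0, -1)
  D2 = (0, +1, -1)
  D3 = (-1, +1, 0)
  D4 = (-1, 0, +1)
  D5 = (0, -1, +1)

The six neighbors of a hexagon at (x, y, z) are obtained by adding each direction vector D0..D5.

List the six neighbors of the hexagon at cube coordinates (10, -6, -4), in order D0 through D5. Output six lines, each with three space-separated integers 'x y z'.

Answer: 11 -7 -4
11 -6 -5
10 -5 -5
9 -5 -4
9 -6 -3
10 -7 -3

Derivation:
Center: (10, -6, -4). Add each direction:
  D0: (10, -6, -4) + (1, -1, 0) = (11, -7, -4)
  D1: (10, -6, -4) + (1, 0, -1) = (11, -6, -5)
  D2: (10, -6, -4) + (0, 1, -1) = (10, -5, -5)
  D3: (10, -6, -4) + (-1, 1, 0) = (9, -5, -4)
  D4: (10, -6, -4) + (-1, 0, 1) = (9, -6, -3)
  D5: (10, -6, -4) + (0, -1, 1) = (10, -7, -3)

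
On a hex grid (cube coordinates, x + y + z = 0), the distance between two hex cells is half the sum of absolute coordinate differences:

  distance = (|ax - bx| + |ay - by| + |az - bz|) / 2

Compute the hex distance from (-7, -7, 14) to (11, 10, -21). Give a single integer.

|ax - bx| = |-7 - 11| = 18
|ay - by| = |-7 - 10| = 17
|az - bz| = |14 - (-21)| = 35
distance = (18 + 17 + 35) / 2 = 70 / 2 = 35

Answer: 35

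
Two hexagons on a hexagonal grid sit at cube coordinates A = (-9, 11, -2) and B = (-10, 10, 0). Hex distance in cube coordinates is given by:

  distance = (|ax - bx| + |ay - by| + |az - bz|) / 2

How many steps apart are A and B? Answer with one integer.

Answer: 2

Derivation:
|ax - bx| = |-9 - (-10)| = 1
|ay - by| = |11 - 10| = 1
|az - bz| = |-2 - 0| = 2
distance = (1 + 1 + 2) / 2 = 4 / 2 = 2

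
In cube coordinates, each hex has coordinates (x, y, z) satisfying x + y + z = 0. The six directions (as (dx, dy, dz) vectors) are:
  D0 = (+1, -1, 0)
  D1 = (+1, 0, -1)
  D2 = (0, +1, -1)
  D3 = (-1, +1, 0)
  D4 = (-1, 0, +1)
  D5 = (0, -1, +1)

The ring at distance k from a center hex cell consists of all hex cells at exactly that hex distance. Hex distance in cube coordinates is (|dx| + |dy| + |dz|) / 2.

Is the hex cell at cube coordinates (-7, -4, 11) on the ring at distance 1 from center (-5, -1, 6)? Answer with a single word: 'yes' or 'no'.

|px - cx| = |-7 - (-5)| = 2
|py - cy| = |-4 - (-1)| = 3
|pz - cz| = |11 - 6| = 5
distance = (2+3+5)/2 = 10/2 = 5
radius = 1; distance != radius -> no

Answer: no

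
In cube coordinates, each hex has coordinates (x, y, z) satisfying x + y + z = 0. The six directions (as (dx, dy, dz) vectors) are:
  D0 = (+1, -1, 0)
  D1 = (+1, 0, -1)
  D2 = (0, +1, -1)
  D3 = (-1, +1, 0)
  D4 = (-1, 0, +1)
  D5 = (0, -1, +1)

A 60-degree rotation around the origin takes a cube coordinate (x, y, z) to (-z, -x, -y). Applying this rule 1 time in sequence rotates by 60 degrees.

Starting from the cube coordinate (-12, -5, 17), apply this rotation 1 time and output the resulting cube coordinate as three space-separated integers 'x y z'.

Answer: -17 12 5

Derivation:
Start: (-12, -5, 17)
Step 1: (-12, -5, 17) -> (-(17), -(-12), -(-5)) = (-17, 12, 5)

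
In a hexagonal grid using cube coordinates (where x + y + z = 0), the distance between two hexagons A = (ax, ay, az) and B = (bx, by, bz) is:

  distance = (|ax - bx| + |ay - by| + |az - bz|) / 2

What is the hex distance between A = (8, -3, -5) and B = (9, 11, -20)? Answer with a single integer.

Answer: 15

Derivation:
|ax - bx| = |8 - 9| = 1
|ay - by| = |-3 - 11| = 14
|az - bz| = |-5 - (-20)| = 15
distance = (1 + 14 + 15) / 2 = 30 / 2 = 15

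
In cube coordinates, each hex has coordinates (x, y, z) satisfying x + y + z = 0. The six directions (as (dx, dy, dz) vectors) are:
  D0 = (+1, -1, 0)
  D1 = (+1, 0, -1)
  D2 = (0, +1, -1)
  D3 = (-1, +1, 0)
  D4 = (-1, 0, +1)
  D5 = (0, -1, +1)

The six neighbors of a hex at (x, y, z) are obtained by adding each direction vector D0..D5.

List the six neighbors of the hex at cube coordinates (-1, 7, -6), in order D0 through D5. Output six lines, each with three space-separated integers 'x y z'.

Answer: 0 6 -6
0 7 -7
-1 8 -7
-2 8 -6
-2 7 -5
-1 6 -5

Derivation:
Center: (-1, 7, -6). Add each direction:
  D0: (-1, 7, -6) + (1, -1, 0) = (0, 6, -6)
  D1: (-1, 7, -6) + (1, 0, -1) = (0, 7, -7)
  D2: (-1, 7, -6) + (0, 1, -1) = (-1, 8, -7)
  D3: (-1, 7, -6) + (-1, 1, 0) = (-2, 8, -6)
  D4: (-1, 7, -6) + (-1, 0, 1) = (-2, 7, -5)
  D5: (-1, 7, -6) + (0, -1, 1) = (-1, 6, -5)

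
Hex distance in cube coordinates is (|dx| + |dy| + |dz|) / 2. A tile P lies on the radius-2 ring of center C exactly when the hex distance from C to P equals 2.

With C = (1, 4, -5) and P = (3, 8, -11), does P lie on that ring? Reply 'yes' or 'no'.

Answer: no

Derivation:
|px - cx| = |3 - 1| = 2
|py - cy| = |8 - 4| = 4
|pz - cz| = |-11 - (-5)| = 6
distance = (2+4+6)/2 = 12/2 = 6
radius = 2; distance != radius -> no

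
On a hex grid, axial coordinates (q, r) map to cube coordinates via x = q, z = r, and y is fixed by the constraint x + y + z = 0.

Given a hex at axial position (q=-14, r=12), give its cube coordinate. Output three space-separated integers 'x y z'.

x = q = -14
z = r = 12
y = -x - z = -(-14) - (12) = 2

Answer: -14 2 12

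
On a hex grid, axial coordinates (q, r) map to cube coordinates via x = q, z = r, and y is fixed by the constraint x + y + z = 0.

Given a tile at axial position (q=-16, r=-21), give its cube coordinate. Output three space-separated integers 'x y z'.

x = q = -16
z = r = -21
y = -x - z = -(-16) - (-21) = 37

Answer: -16 37 -21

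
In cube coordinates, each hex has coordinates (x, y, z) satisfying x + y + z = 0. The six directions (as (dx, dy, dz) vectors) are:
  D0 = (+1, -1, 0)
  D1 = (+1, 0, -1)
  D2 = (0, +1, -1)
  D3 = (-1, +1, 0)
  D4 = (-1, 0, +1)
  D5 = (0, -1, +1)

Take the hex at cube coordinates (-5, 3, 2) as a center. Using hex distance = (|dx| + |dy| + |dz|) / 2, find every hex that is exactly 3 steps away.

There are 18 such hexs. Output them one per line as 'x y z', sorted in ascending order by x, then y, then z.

Answer: -8 3 5
-8 4 4
-8 5 3
-8 6 2
-7 2 5
-7 6 1
-6 1 5
-6 6 0
-5 0 5
-5 6 -1
-4 0 4
-4 5 -1
-3 0 3
-3 4 -1
-2 0 2
-2 1 1
-2 2 0
-2 3 -1

Derivation:
Walk ring at distance 3 from (-5, 3, 2):
Start at center + D4*3 = (-8, 3, 5)
  hex 0: (-8, 3, 5)
  hex 1: (-7, 2, 5)
  hex 2: (-6, 1, 5)
  hex 3: (-5, 0, 5)
  hex 4: (-4, 0, 4)
  hex 5: (-3, 0, 3)
  hex 6: (-2, 0, 2)
  hex 7: (-2, 1, 1)
  hex 8: (-2, 2, 0)
  hex 9: (-2, 3, -1)
  hex 10: (-3, 4, -1)
  hex 11: (-4, 5, -1)
  hex 12: (-5, 6, -1)
  hex 13: (-6, 6, 0)
  hex 14: (-7, 6, 1)
  hex 15: (-8, 6, 2)
  hex 16: (-8, 5, 3)
  hex 17: (-8, 4, 4)
Sorted: 18 hexes.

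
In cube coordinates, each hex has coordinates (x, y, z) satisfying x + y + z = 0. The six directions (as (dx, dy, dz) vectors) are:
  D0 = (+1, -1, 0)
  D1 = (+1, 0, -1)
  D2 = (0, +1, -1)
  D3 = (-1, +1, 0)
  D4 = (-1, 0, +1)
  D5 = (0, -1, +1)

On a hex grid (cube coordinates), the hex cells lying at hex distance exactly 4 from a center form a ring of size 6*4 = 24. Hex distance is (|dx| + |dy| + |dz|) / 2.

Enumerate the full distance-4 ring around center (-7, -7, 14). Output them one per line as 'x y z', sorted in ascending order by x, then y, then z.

Answer: -11 -7 18
-11 -6 17
-11 -5 16
-11 -4 15
-11 -3 14
-10 -8 18
-10 -3 13
-9 -9 18
-9 -3 12
-8 -10 18
-8 -3 11
-7 -11 18
-7 -3 10
-6 -11 17
-6 -4 10
-5 -11 16
-5 -5 10
-4 -11 15
-4 -6 10
-3 -11 14
-3 -10 13
-3 -9 12
-3 -8 11
-3 -7 10

Derivation:
Walk ring at distance 4 from (-7, -7, 14):
Start at center + D4*4 = (-11, -7, 18)
  hex 0: (-11, -7, 18)
  hex 1: (-10, -8, 18)
  hex 2: (-9, -9, 18)
  hex 3: (-8, -10, 18)
  hex 4: (-7, -11, 18)
  hex 5: (-6, -11, 17)
  hex 6: (-5, -11, 16)
  hex 7: (-4, -11, 15)
  hex 8: (-3, -11, 14)
  hex 9: (-3, -10, 13)
  hex 10: (-3, -9, 12)
  hex 11: (-3, -8, 11)
  hex 12: (-3, -7, 10)
  hex 13: (-4, -6, 10)
  hex 14: (-5, -5, 10)
  hex 15: (-6, -4, 10)
  hex 16: (-7, -3, 10)
  hex 17: (-8, -3, 11)
  hex 18: (-9, -3, 12)
  hex 19: (-10, -3, 13)
  hex 20: (-11, -3, 14)
  hex 21: (-11, -4, 15)
  hex 22: (-11, -5, 16)
  hex 23: (-11, -6, 17)
Sorted: 24 hexes.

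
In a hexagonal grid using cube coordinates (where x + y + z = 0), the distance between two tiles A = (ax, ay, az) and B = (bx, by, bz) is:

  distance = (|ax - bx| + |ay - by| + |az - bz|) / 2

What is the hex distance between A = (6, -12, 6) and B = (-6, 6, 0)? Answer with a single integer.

|ax - bx| = |6 - (-6)| = 12
|ay - by| = |-12 - 6| = 18
|az - bz| = |6 - 0| = 6
distance = (12 + 18 + 6) / 2 = 36 / 2 = 18

Answer: 18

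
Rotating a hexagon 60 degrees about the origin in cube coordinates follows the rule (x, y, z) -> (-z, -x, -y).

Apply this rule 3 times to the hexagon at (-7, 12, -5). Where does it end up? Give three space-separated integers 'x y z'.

Start: (-7, 12, -5)
Step 1: (-7, 12, -5) -> (-(-5), -(-7), -(12)) = (5, 7, -12)
Step 2: (5, 7, -12) -> (-(-12), -(5), -(7)) = (12, -5, -7)
Step 3: (12, -5, -7) -> (-(-7), -(12), -(-5)) = (7, -12, 5)

Answer: 7 -12 5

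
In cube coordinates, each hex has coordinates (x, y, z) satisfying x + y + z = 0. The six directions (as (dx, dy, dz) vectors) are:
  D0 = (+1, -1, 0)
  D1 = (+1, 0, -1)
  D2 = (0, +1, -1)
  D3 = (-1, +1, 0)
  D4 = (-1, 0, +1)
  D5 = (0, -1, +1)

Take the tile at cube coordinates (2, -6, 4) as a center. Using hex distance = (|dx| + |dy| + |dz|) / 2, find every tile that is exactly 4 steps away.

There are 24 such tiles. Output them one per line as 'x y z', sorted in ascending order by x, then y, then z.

Answer: -2 -6 8
-2 -5 7
-2 -4 6
-2 -3 5
-2 -2 4
-1 -7 8
-1 -2 3
0 -8 8
0 -2 2
1 -9 8
1 -2 1
2 -10 8
2 -2 0
3 -10 7
3 -3 0
4 -10 6
4 -4 0
5 -10 5
5 -5 0
6 -10 4
6 -9 3
6 -8 2
6 -7 1
6 -6 0

Derivation:
Walk ring at distance 4 from (2, -6, 4):
Start at center + D4*4 = (-2, -6, 8)
  hex 0: (-2, -6, 8)
  hex 1: (-1, -7, 8)
  hex 2: (0, -8, 8)
  hex 3: (1, -9, 8)
  hex 4: (2, -10, 8)
  hex 5: (3, -10, 7)
  hex 6: (4, -10, 6)
  hex 7: (5, -10, 5)
  hex 8: (6, -10, 4)
  hex 9: (6, -9, 3)
  hex 10: (6, -8, 2)
  hex 11: (6, -7, 1)
  hex 12: (6, -6, 0)
  hex 13: (5, -5, 0)
  hex 14: (4, -4, 0)
  hex 15: (3, -3, 0)
  hex 16: (2, -2, 0)
  hex 17: (1, -2, 1)
  hex 18: (0, -2, 2)
  hex 19: (-1, -2, 3)
  hex 20: (-2, -2, 4)
  hex 21: (-2, -3, 5)
  hex 22: (-2, -4, 6)
  hex 23: (-2, -5, 7)
Sorted: 24 hexes.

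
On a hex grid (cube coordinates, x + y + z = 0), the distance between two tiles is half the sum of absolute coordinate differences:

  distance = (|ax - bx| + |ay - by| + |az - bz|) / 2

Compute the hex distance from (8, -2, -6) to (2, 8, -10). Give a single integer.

Answer: 10

Derivation:
|ax - bx| = |8 - 2| = 6
|ay - by| = |-2 - 8| = 10
|az - bz| = |-6 - (-10)| = 4
distance = (6 + 10 + 4) / 2 = 20 / 2 = 10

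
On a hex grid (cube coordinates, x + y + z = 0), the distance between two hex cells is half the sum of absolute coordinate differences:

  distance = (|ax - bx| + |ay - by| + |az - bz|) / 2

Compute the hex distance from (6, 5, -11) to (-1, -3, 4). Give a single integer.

Answer: 15

Derivation:
|ax - bx| = |6 - (-1)| = 7
|ay - by| = |5 - (-3)| = 8
|az - bz| = |-11 - 4| = 15
distance = (7 + 8 + 15) / 2 = 30 / 2 = 15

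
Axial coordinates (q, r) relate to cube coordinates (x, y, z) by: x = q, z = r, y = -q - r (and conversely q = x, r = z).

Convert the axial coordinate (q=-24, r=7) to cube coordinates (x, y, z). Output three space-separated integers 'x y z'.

x = q = -24
z = r = 7
y = -x - z = -(-24) - (7) = 17

Answer: -24 17 7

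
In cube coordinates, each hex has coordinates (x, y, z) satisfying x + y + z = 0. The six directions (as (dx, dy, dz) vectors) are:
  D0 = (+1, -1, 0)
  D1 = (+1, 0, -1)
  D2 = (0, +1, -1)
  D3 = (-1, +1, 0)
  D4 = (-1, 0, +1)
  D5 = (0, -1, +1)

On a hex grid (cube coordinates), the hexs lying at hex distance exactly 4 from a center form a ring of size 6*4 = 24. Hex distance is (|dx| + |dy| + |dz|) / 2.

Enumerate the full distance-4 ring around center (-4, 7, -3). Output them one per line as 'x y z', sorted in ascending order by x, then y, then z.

Walk ring at distance 4 from (-4, 7, -3):
Start at center + D4*4 = (-8, 7, 1)
  hex 0: (-8, 7, 1)
  hex 1: (-7, 6, 1)
  hex 2: (-6, 5, 1)
  hex 3: (-5, 4, 1)
  hex 4: (-4, 3, 1)
  hex 5: (-3, 3, 0)
  hex 6: (-2, 3, -1)
  hex 7: (-1, 3, -2)
  hex 8: (0, 3, -3)
  hex 9: (0, 4, -4)
  hex 10: (0, 5, -5)
  hex 11: (0, 6, -6)
  hex 12: (0, 7, -7)
  hex 13: (-1, 8, -7)
  hex 14: (-2, 9, -7)
  hex 15: (-3, 10, -7)
  hex 16: (-4, 11, -7)
  hex 17: (-5, 11, -6)
  hex 18: (-6, 11, -5)
  hex 19: (-7, 11, -4)
  hex 20: (-8, 11, -3)
  hex 21: (-8, 10, -2)
  hex 22: (-8, 9, -1)
  hex 23: (-8, 8, 0)
Sorted: 24 hexes.

Answer: -8 7 1
-8 8 0
-8 9 -1
-8 10 -2
-8 11 -3
-7 6 1
-7 11 -4
-6 5 1
-6 11 -5
-5 4 1
-5 11 -6
-4 3 1
-4 11 -7
-3 3 0
-3 10 -7
-2 3 -1
-2 9 -7
-1 3 -2
-1 8 -7
0 3 -3
0 4 -4
0 5 -5
0 6 -6
0 7 -7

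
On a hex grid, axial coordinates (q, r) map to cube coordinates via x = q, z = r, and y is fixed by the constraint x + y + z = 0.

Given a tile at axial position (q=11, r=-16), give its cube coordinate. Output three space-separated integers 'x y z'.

x = q = 11
z = r = -16
y = -x - z = -(11) - (-16) = 5

Answer: 11 5 -16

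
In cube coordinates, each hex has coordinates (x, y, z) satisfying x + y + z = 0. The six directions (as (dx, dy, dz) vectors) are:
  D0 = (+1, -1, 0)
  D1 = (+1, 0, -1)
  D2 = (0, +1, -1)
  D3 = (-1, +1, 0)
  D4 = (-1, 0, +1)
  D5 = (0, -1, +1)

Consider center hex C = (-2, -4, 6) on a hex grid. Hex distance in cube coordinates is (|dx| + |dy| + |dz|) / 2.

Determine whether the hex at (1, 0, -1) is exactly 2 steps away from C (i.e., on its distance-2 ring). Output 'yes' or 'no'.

|px - cx| = |1 - (-2)| = 3
|py - cy| = |0 - (-4)| = 4
|pz - cz| = |-1 - 6| = 7
distance = (3+4+7)/2 = 14/2 = 7
radius = 2; distance != radius -> no

Answer: no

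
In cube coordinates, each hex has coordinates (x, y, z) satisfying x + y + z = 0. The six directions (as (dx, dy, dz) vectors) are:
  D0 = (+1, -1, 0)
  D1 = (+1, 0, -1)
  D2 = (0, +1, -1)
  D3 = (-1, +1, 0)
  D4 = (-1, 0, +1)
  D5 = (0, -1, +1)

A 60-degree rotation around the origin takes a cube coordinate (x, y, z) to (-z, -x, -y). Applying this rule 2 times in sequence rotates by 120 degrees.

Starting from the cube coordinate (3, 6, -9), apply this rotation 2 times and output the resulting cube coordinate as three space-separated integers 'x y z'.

Answer: 6 -9 3

Derivation:
Start: (3, 6, -9)
Step 1: (3, 6, -9) -> (-(-9), -(3), -(6)) = (9, -3, -6)
Step 2: (9, -3, -6) -> (-(-6), -(9), -(-3)) = (6, -9, 3)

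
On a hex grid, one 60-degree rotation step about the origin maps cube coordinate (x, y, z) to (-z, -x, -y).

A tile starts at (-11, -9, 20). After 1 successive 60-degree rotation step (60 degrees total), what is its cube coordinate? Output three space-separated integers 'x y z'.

Answer: -20 11 9

Derivation:
Start: (-11, -9, 20)
Step 1: (-11, -9, 20) -> (-(20), -(-11), -(-9)) = (-20, 11, 9)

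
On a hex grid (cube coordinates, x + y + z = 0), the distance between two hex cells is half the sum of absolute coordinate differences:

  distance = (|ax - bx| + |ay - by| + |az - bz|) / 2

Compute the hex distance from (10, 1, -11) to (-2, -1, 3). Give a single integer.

Answer: 14

Derivation:
|ax - bx| = |10 - (-2)| = 12
|ay - by| = |1 - (-1)| = 2
|az - bz| = |-11 - 3| = 14
distance = (12 + 2 + 14) / 2 = 28 / 2 = 14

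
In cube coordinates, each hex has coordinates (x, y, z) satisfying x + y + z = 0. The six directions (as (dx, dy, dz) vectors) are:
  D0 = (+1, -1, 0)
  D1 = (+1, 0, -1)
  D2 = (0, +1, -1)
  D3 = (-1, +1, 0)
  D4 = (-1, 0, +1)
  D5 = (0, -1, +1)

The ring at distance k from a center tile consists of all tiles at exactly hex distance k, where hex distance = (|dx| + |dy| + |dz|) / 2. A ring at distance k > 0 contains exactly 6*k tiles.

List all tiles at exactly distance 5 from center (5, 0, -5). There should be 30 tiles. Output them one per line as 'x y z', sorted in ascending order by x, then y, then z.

Walk ring at distance 5 from (5, 0, -5):
Start at center + D4*5 = (0, 0, 0)
  hex 0: (0, 0, 0)
  hex 1: (1, -1, 0)
  hex 2: (2, -2, 0)
  hex 3: (3, -3, 0)
  hex 4: (4, -4, 0)
  hex 5: (5, -5, 0)
  hex 6: (6, -5, -1)
  hex 7: (7, -5, -2)
  hex 8: (8, -5, -3)
  hex 9: (9, -5, -4)
  hex 10: (10, -5, -5)
  hex 11: (10, -4, -6)
  hex 12: (10, -3, -7)
  hex 13: (10, -2, -8)
  hex 14: (10, -1, -9)
  hex 15: (10, 0, -10)
  hex 16: (9, 1, -10)
  hex 17: (8, 2, -10)
  hex 18: (7, 3, -10)
  hex 19: (6, 4, -10)
  hex 20: (5, 5, -10)
  hex 21: (4, 5, -9)
  hex 22: (3, 5, -8)
  hex 23: (2, 5, -7)
  hex 24: (1, 5, -6)
  hex 25: (0, 5, -5)
  hex 26: (0, 4, -4)
  hex 27: (0, 3, -3)
  hex 28: (0, 2, -2)
  hex 29: (0, 1, -1)
Sorted: 30 hexes.

Answer: 0 0 0
0 1 -1
0 2 -2
0 3 -3
0 4 -4
0 5 -5
1 -1 0
1 5 -6
2 -2 0
2 5 -7
3 -3 0
3 5 -8
4 -4 0
4 5 -9
5 -5 0
5 5 -10
6 -5 -1
6 4 -10
7 -5 -2
7 3 -10
8 -5 -3
8 2 -10
9 -5 -4
9 1 -10
10 -5 -5
10 -4 -6
10 -3 -7
10 -2 -8
10 -1 -9
10 0 -10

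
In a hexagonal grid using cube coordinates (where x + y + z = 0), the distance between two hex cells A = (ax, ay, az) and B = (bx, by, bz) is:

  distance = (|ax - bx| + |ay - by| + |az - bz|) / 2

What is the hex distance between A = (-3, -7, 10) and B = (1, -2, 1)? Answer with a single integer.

Answer: 9

Derivation:
|ax - bx| = |-3 - 1| = 4
|ay - by| = |-7 - (-2)| = 5
|az - bz| = |10 - 1| = 9
distance = (4 + 5 + 9) / 2 = 18 / 2 = 9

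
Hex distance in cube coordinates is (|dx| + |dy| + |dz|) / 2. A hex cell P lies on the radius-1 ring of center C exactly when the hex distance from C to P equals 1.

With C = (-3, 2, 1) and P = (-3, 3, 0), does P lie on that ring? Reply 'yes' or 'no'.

Answer: yes

Derivation:
|px - cx| = |-3 - (-3)| = 0
|py - cy| = |3 - 2| = 1
|pz - cz| = |0 - 1| = 1
distance = (0+1+1)/2 = 2/2 = 1
radius = 1; distance == radius -> yes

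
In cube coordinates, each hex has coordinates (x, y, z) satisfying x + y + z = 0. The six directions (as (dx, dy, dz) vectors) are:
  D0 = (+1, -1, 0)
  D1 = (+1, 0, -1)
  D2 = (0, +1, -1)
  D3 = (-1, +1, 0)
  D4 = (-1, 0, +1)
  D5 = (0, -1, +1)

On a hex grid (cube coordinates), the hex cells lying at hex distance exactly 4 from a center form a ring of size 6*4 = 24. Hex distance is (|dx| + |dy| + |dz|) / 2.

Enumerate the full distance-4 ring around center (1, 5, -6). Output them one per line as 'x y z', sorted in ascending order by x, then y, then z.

Answer: -3 5 -2
-3 6 -3
-3 7 -4
-3 8 -5
-3 9 -6
-2 4 -2
-2 9 -7
-1 3 -2
-1 9 -8
0 2 -2
0 9 -9
1 1 -2
1 9 -10
2 1 -3
2 8 -10
3 1 -4
3 7 -10
4 1 -5
4 6 -10
5 1 -6
5 2 -7
5 3 -8
5 4 -9
5 5 -10

Derivation:
Walk ring at distance 4 from (1, 5, -6):
Start at center + D4*4 = (-3, 5, -2)
  hex 0: (-3, 5, -2)
  hex 1: (-2, 4, -2)
  hex 2: (-1, 3, -2)
  hex 3: (0, 2, -2)
  hex 4: (1, 1, -2)
  hex 5: (2, 1, -3)
  hex 6: (3, 1, -4)
  hex 7: (4, 1, -5)
  hex 8: (5, 1, -6)
  hex 9: (5, 2, -7)
  hex 10: (5, 3, -8)
  hex 11: (5, 4, -9)
  hex 12: (5, 5, -10)
  hex 13: (4, 6, -10)
  hex 14: (3, 7, -10)
  hex 15: (2, 8, -10)
  hex 16: (1, 9, -10)
  hex 17: (0, 9, -9)
  hex 18: (-1, 9, -8)
  hex 19: (-2, 9, -7)
  hex 20: (-3, 9, -6)
  hex 21: (-3, 8, -5)
  hex 22: (-3, 7, -4)
  hex 23: (-3, 6, -3)
Sorted: 24 hexes.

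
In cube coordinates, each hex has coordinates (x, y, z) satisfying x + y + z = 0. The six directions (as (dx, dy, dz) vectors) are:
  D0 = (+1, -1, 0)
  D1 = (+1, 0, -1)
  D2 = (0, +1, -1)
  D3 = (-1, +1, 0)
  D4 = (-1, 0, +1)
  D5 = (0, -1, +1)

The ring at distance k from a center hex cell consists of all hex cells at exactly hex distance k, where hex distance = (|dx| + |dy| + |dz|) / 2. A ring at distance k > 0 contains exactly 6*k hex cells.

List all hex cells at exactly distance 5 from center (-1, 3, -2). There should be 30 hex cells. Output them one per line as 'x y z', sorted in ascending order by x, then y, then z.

Answer: -6 3 3
-6 4 2
-6 5 1
-6 6 0
-6 7 -1
-6 8 -2
-5 2 3
-5 8 -3
-4 1 3
-4 8 -4
-3 0 3
-3 8 -5
-2 -1 3
-2 8 -6
-1 -2 3
-1 8 -7
0 -2 2
0 7 -7
1 -2 1
1 6 -7
2 -2 0
2 5 -7
3 -2 -1
3 4 -7
4 -2 -2
4 -1 -3
4 0 -4
4 1 -5
4 2 -6
4 3 -7

Derivation:
Walk ring at distance 5 from (-1, 3, -2):
Start at center + D4*5 = (-6, 3, 3)
  hex 0: (-6, 3, 3)
  hex 1: (-5, 2, 3)
  hex 2: (-4, 1, 3)
  hex 3: (-3, 0, 3)
  hex 4: (-2, -1, 3)
  hex 5: (-1, -2, 3)
  hex 6: (0, -2, 2)
  hex 7: (1, -2, 1)
  hex 8: (2, -2, 0)
  hex 9: (3, -2, -1)
  hex 10: (4, -2, -2)
  hex 11: (4, -1, -3)
  hex 12: (4, 0, -4)
  hex 13: (4, 1, -5)
  hex 14: (4, 2, -6)
  hex 15: (4, 3, -7)
  hex 16: (3, 4, -7)
  hex 17: (2, 5, -7)
  hex 18: (1, 6, -7)
  hex 19: (0, 7, -7)
  hex 20: (-1, 8, -7)
  hex 21: (-2, 8, -6)
  hex 22: (-3, 8, -5)
  hex 23: (-4, 8, -4)
  hex 24: (-5, 8, -3)
  hex 25: (-6, 8, -2)
  hex 26: (-6, 7, -1)
  hex 27: (-6, 6, 0)
  hex 28: (-6, 5, 1)
  hex 29: (-6, 4, 2)
Sorted: 30 hexes.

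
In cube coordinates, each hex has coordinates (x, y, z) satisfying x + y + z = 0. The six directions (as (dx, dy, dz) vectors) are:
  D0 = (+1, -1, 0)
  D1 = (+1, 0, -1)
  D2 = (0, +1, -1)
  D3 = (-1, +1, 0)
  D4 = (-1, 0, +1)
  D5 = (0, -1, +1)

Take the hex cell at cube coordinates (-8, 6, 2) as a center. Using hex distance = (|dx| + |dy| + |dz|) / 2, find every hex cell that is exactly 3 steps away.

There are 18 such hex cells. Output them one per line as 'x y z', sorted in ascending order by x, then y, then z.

Walk ring at distance 3 from (-8, 6, 2):
Start at center + D4*3 = (-11, 6, 5)
  hex 0: (-11, 6, 5)
  hex 1: (-10, 5, 5)
  hex 2: (-9, 4, 5)
  hex 3: (-8, 3, 5)
  hex 4: (-7, 3, 4)
  hex 5: (-6, 3, 3)
  hex 6: (-5, 3, 2)
  hex 7: (-5, 4, 1)
  hex 8: (-5, 5, 0)
  hex 9: (-5, 6, -1)
  hex 10: (-6, 7, -1)
  hex 11: (-7, 8, -1)
  hex 12: (-8, 9, -1)
  hex 13: (-9, 9, 0)
  hex 14: (-10, 9, 1)
  hex 15: (-11, 9, 2)
  hex 16: (-11, 8, 3)
  hex 17: (-11, 7, 4)
Sorted: 18 hexes.

Answer: -11 6 5
-11 7 4
-11 8 3
-11 9 2
-10 5 5
-10 9 1
-9 4 5
-9 9 0
-8 3 5
-8 9 -1
-7 3 4
-7 8 -1
-6 3 3
-6 7 -1
-5 3 2
-5 4 1
-5 5 0
-5 6 -1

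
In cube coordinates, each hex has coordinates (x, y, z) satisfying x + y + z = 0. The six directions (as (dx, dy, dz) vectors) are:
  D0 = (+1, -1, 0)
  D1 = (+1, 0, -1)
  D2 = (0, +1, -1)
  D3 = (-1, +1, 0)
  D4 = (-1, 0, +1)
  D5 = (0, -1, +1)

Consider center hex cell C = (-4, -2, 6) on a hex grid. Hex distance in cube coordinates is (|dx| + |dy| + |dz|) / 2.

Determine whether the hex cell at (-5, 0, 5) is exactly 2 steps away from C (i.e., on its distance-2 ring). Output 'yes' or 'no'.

|px - cx| = |-5 - (-4)| = 1
|py - cy| = |0 - (-2)| = 2
|pz - cz| = |5 - 6| = 1
distance = (1+2+1)/2 = 4/2 = 2
radius = 2; distance == radius -> yes

Answer: yes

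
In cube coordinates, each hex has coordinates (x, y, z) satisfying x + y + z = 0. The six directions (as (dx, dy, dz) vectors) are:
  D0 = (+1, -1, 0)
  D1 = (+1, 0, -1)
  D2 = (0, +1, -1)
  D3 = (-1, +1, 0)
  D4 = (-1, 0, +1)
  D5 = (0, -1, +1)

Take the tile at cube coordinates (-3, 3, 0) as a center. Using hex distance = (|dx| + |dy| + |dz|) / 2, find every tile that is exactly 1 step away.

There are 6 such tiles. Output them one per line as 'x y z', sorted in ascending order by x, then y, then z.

Walk ring at distance 1 from (-3, 3, 0):
Start at center + D4*1 = (-4, 3, 1)
  hex 0: (-4, 3, 1)
  hex 1: (-3, 2, 1)
  hex 2: (-2, 2, 0)
  hex 3: (-2, 3, -1)
  hex 4: (-3, 4, -1)
  hex 5: (-4, 4, 0)
Sorted: 6 hexes.

Answer: -4 3 1
-4 4 0
-3 2 1
-3 4 -1
-2 2 0
-2 3 -1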